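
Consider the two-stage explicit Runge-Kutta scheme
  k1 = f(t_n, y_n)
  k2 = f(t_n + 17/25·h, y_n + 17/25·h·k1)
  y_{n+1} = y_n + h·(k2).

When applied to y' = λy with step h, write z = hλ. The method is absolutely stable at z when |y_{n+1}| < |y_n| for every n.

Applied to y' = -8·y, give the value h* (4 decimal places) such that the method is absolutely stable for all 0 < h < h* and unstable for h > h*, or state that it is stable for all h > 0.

Test eqn y'=λy, z=hλ:
  k1=λy_n ⇒ h·k1=z·y_n;  k2=λ(1+17/25z)y_n ⇒ h·k2=z(1+17/25z)y_n
  y_{n+1}/y_n = 1 + z(1+17/25z) = 1 + z + 17/25z²
  ⇒ R(z) = 1 + z + 17/25z².

Boundary: |R(x)|=1, x<0.
x=-1.1: |R|=0.7228
R=1: x+17/25x²=0 ⇒ x=−25/17=-1.4706; min R=1−1/(4·17/25)=0.6324>−1
Confirm numerically:
  x=-1.241: |R|=0.80626 <1
  x=-1.205: |R|=0.78238 <1
  x=-1.204: |R|=0.78174 <1
  x=-0.880: |R|=0.64659 <1
  x=-1.948: |R|=1.63240 >1
  x=-1.828: |R|=1.44428 >1
  x=-1.713: |R|=1.28237 >1
Interval (-1.4706, 0).

(-1.4706,0); λ=-8 ⇒ h* = (25/17)/8 = 0.1838.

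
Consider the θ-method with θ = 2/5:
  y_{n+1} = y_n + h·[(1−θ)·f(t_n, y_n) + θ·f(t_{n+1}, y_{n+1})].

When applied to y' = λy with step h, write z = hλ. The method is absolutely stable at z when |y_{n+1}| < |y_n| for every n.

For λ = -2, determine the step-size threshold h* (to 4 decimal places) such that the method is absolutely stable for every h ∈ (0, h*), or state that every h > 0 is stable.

With y'=λy (z=hλ):
  y_{n+1} = y_n + z·[3/5·y_n + 2/5·y_{n+1}] ⇒ (1 − 2/5z)y_{n+1} = (1 + 3/5z)y_n
  R(z) = (1 + 3/5z)/(1 − 2/5z).

Find x<0 with |R(x)|<1.
x=-1.39: |R|=0.1067
R=−1: 1+3/5x = −1+2/5x ⇒ -1/5x=2 ⇒ x=2/(-1/5)=-10.0000
Confirm numerically:
  x=-8.242: |R|=0.91817 <1
  x=-7.108: |R|=0.84950 <1
  x=-6.300: |R|=0.78977 <1
  x=-4.623: |R|=0.62256 <1
  x=-10.500: |R|=1.01923 >1
  x=-10.117: |R|=1.00464 >1
So |R|<1 on (-10.0000, 0).

(-10.0000,0); λ=-2 ⇒ h* = (10)/2 = 5.0000.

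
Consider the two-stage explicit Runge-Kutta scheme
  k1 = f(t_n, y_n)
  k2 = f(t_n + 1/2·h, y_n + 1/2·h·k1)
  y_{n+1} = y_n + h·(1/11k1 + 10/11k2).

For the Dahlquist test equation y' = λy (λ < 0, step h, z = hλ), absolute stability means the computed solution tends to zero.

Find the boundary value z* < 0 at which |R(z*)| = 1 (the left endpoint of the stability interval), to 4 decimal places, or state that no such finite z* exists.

With y'=λy (z=hλ):
  k1=λy_n ⇒ h·k1=z·y_n;  k2=λ(1+1/2z)y_n ⇒ h·k2=z(1+1/2z)y_n
  y_{n+1}/y_n = 1 + 1/11z + 10/11z(1+1/2z) = 1 + z + 5/11z²
  R(z) = 1 + z + 5/11z².

Boundary: |R(x)|=1, x<0.
x=-0.47: |R|=0.6304
R=1: x+5/11x²=0 ⇒ x=−11/5=-2.2000; min R=1−1/(4·5/11)=0.4500>−1
Confirm numerically:
  x=-1.849: |R|=0.70500 <1
  x=-1.501: |R|=0.52309 <1
  x=-1.198: |R|=0.45437 <1
  x=-2.619: |R|=1.49880 >1
  x=-2.341: |R|=1.15004 >1
  x=-2.247: |R|=1.04800 >1
Interval (-2.2000, 0).

left endpoint -2.2000.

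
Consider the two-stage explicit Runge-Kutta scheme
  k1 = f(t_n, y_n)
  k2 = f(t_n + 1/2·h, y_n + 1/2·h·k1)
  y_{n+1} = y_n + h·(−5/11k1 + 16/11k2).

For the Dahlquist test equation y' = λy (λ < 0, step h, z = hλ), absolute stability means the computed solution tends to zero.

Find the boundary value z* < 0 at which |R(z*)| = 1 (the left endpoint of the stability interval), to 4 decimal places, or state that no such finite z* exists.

With y'=λy (z=hλ):
  k1=λy_n ⇒ h·k1=z·y_n;  k2=λ(1+1/2z)y_n ⇒ h·k2=z(1+1/2z)y_n
  y_{n+1}/y_n = 1 − 5/11z + 16/11z(1+1/2z) = 1 + z + 8/11z²
  so R(z) = 1 + z + 8/11z².

Find x<0 with |R(x)|<1.
x=-1.5: |R|=1.1364
R=1: x+8/11x²=0 ⇒ x=−11/8=-1.3750; min R=1−1/(4·8/11)=0.6562>−1
Confirm numerically:
  x=-1.244: |R|=0.88148 <1
  x=-0.737: |R|=0.65803 <1
  x=-0.584: |R|=0.66404 <1
  x=-1.685: |R|=1.37989 >1
  x=-1.621: |R|=1.29001 >1
  x=-1.606: |R|=1.26981 >1
Interval (-1.3750, 0).

left endpoint -1.3750.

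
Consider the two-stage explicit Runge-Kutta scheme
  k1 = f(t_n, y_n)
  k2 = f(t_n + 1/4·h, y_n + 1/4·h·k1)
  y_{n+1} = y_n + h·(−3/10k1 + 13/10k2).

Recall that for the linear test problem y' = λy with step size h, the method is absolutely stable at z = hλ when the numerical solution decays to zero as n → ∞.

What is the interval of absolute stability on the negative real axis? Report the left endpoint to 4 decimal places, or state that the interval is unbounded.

Test eqn y'=λy, z=hλ:
  k1=λy_n ⇒ h·k1=z·y_n;  k2=λ(1+1/4z)y_n ⇒ h·k2=z(1+1/4z)y_n
  y_{n+1}/y_n = 1 − 3/10z + 13/10z(1+1/4z) = 1 + z + 13/40z²
  so R(z) = 1 + z + 13/40z².

Boundary: |R(x)|=1, x<0.
x=-1.25: |R|=0.2578
R=1: x+13/40x²=0 ⇒ x=−40/13=-3.0769; min R=1−1/(4·13/40)=0.2308>−1
Confirm numerically:
  x=-2.693: |R|=0.66398 <1
  x=-2.244: |R|=0.39255 <1
  x=-1.608: |R|=0.23234 <1
  x=-1.309: |R|=0.24788 <1
  x=-3.450: |R|=1.41831 >1
  x=-3.267: |R|=1.20182 >1
Stable set (-3.0769, 0).

z∈(-3.0769,0).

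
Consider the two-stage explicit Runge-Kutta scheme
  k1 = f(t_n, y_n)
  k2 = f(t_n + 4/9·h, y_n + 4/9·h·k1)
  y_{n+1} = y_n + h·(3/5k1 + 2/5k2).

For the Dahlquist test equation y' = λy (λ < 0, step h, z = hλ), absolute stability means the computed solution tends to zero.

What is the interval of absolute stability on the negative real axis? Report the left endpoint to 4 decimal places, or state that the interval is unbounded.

With y'=λy (z=hλ):
  k1=λy_n ⇒ h·k1=z·y_n;  k2=λ(1+4/9z)y_n ⇒ h·k2=z(1+4/9z)y_n
  y_{n+1}/y_n = 1 + 3/5z + 2/5z(1+4/9z) = 1 + z + 8/45z²
  R(z) = 1 + z + 8/45z².

Need |R(x)|<1, x<0.
x=-1.42: |R|=0.0615
R=1: x+8/45x²=0 ⇒ x=−45/8=-5.6250; min R=1−1/(4·8/45)=-0.4062>−1
Confirm numerically:
  x=-5.000: |R|=0.44444 <1
  x=-3.318: |R|=0.36082 <1
  x=-3.304: |R|=0.36330 <1
  x=-6.074: |R|=1.48484 >1
  x=-5.854: |R|=1.23832 >1
Interval (-5.6250, 0).

(-5.6250, 0).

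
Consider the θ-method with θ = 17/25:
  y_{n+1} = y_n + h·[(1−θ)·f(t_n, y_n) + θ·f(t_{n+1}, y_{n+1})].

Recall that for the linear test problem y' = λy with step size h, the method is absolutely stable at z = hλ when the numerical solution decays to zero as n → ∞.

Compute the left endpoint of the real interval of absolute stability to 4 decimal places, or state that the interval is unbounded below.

Test eqn y'=λy, z=hλ:
  y_{n+1} = y_n + z·[8/25·y_n + 17/25·y_{n+1}] ⇒ (1 − 17/25z)y_{n+1} = (1 + 8/25z)y_n
  R(z) = (1 + 8/25z)/(1 − 17/25z).

Solve |R(x)|<1 on ℝ⁻.
x=-0.82: |R|=0.4735
x=-2: |R|=0.1525
x=-10: |R|=0.2821
x=-100: |R|=0.4493
θ=17/25≥1/2 ⇒ |1+8/25x|<|1−17/25x| ∀x<0 ⇒ unbounded interval.

(−∞, 0) — no finite endpoint.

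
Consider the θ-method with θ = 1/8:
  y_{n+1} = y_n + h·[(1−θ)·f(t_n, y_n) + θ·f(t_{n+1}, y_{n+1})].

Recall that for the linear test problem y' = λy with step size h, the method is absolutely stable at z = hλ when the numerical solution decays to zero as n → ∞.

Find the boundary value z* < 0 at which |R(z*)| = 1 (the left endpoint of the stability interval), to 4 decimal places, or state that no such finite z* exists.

With y'=λy (z=hλ):
  y_{n+1} = y_n + z·[7/8·y_n + 1/8·y_{n+1}] ⇒ (1 − 1/8z)y_{n+1} = (1 + 7/8z)y_n
  R(z) = (1 + 7/8z)/(1 − 1/8z).

Solve |R(x)|<1 on ℝ⁻.
x=-0.32: |R|=0.6923
R=−1: 1+7/8x = −1+1/8x ⇒ -3/4x=2 ⇒ x=2/(-3/4)=-2.6667
Confirm numerically:
  x=-2.534: |R|=0.92444 <1
  x=-2.364: |R|=0.82478 <1
  x=-2.206: |R|=0.72918 <1
  x=-1.436: |R|=0.21747 <1
  x=-2.920: |R|=1.13919 >1
  x=-2.877: |R|=1.11602 >1
Stable set (-2.6667, 0).

left endpoint -2.6667.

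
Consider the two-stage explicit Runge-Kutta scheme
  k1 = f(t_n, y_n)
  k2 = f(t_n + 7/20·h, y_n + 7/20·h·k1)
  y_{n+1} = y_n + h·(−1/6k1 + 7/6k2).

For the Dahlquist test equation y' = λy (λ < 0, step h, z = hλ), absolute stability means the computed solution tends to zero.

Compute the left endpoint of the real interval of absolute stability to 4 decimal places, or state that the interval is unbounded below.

z* = -2.4490.

With y'=λy (z=hλ):
  k1=λy_n ⇒ h·k1=z·y_n;  k2=λ(1+7/20z)y_n ⇒ h·k2=z(1+7/20z)y_n
  y_{n+1}/y_n = 1 − 1/6z + 7/6z(1+7/20z) = 1 + z + 49/120z²
  so R(z) = 1 + z + 49/120z².

Need |R(x)|<1, x<0.
x=-1.45: |R|=0.4085
R=1: x+49/120x²=0 ⇒ x=−120/49=-2.4490; min R=1−1/(4·49/120)=0.3878>−1
Confirm numerically:
  x=-1.616: |R|=0.45034 <1
  x=-1.579: |R|=0.43907 <1
  x=-1.299: |R|=0.39002 <1
  x=-2.744: |R|=1.33056 >1
  x=-2.536: |R|=1.09011 >1
Interval (-2.4490, 0).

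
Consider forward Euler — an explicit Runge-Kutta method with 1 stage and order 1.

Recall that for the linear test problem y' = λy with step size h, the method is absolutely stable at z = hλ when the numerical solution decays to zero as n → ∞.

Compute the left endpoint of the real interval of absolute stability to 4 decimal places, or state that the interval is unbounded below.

Set f=λy, z=hλ:
  order 1, 1-stage ⇒ R(z)=1+z
  (e.g. R(-0.86)=0.14000, |R|=0.14000)

Boundary: |R(x)|=1, x<0.
x=-0.86: |R|=0.1400
|R(-1.99)|=0.9900 |R(-1.25)|=0.2500 |R(-0.79)|=0.2100
Bisect:
  x_lo=-2.8346 |R|=1.8346  x_hi=-0.0660 |R|=0.9340
  mid=-1.45029 |R|=0.45029 →hi
  mid=-2.14246 |R|=1.14246 →lo
  mid=-1.79638 |R|=0.79638 →hi
  mid=-1.96942 |R|=0.96942 →hi
  mid=-2.05594 |R|=1.05594 →lo
  mid=-2.01268 |R|=1.01268 →lo
  mid=-1.99105 |R|=0.99105 →hi
  mid=-2.00187 |R|=1.00187 →lo
  ...
  [-2.00001,-1.99984] ⇒ x*=-2.0000
Stable set (-2.0000, 0).

z* = -2.0000.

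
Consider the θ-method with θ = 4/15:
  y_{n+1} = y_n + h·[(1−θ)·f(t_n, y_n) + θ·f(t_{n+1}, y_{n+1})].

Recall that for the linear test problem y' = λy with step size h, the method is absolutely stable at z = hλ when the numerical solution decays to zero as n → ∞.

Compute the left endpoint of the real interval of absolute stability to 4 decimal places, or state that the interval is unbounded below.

z* = -4.2857.

With y'=λy (z=hλ):
  y_{n+1} = y_n + z·[11/15·y_n + 4/15·y_{n+1}] ⇒ (1 − 4/15z)y_{n+1} = (1 + 11/15z)y_n
  so R(z) = (1 + 11/15z)/(1 − 4/15z).

Boundary: |R(x)|=1, x<0.
x=-0.78: |R|=0.3543
R=−1: 1+11/15x = −1+4/15x ⇒ -7/15x=2 ⇒ x=2/(-7/15)=-4.2857
Confirm numerically:
  x=-3.858: |R|=0.90162 <1
  x=-3.722: |R|=0.86797 <1
  x=-2.813: |R|=0.60731 <1
  x=-1.846: |R|=0.23704 <1
  x=-4.654: |R|=1.07669 >1
  x=-4.318: |R|=1.00700 >1
Interval (-4.2857, 0).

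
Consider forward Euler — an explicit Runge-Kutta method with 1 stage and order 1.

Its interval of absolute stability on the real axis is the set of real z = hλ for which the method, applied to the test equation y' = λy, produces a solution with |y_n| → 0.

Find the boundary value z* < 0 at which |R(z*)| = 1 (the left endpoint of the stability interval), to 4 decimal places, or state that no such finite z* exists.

z* = -2.0000.

On y'=λy, z=hλ:
  order 1, 1-stage ⇒ R(z)=1+z
  (e.g. R(-0.83)=0.17000, |R|=0.17000)

Find x<0 with |R(x)|<1.
x=-0.83: |R|=0.1700
|R(-1.61)|=0.6100 |R(-0.89)|=0.1100 |R(-0.54)|=0.4600
Bisect:
  x_lo=-2.3047 |R|=1.3047  x_hi=-0.1683 |R|=0.8317
  mid=-1.23647 |R|=0.23647 →hi
  mid=-1.77057 |R|=0.77057 →hi
  mid=-2.03763 |R|=1.03763 →lo
  mid=-1.90410 |R|=0.90410 →hi
  mid=-1.97086 |R|=0.97086 →hi
  mid=-2.00425 |R|=1.00425 →lo
  mid=-1.98755 |R|=0.98755 →hi
  mid=-1.99590 |R|=0.99590 →hi
  mid=-2.00007 |R|=1.00007 →lo
  ...
  [-2.00007,-1.99994] ⇒ x*=-2.0000
So |R|<1 on (-2.0000, 0).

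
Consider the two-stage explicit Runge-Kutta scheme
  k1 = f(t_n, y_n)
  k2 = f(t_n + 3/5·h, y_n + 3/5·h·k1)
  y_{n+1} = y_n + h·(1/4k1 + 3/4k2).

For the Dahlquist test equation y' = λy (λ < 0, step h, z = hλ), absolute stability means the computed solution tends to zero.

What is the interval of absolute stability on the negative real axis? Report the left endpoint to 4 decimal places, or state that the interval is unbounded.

Test eqn y'=λy, z=hλ:
  k1=λy_n ⇒ h·k1=z·y_n;  k2=λ(1+3/5z)y_n ⇒ h·k2=z(1+3/5z)y_n
  y_{n+1}/y_n = 1 + 1/4z + 3/4z(1+3/5z) = 1 + z + 9/20z²
  so R(z) = 1 + z + 9/20z².

Find x<0 with |R(x)|<1.
x=-1: |R|=0.4500
R=1: x+9/20x²=0 ⇒ x=−20/9=-2.2222; min R=1−1/(4·9/20)=0.4444>−1
Confirm numerically:
  x=-2.056: |R|=0.84621 <1
  x=-2.014: |R|=0.81129 <1
  x=-1.374: |R|=0.47554 <1
  x=-0.908: |R|=0.46301 <1
  x=-2.668: |R|=1.53520 >1
  x=-2.407: |R|=1.20014 >1
Interval (-2.2222, 0).

z∈(-2.2222,0).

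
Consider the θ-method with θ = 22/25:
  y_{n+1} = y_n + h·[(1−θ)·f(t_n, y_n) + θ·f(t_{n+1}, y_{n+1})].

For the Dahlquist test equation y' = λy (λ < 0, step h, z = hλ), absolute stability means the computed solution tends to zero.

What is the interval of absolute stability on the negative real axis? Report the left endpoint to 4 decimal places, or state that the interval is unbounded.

With y'=λy (z=hλ):
  y_{n+1} = y_n + z·[3/25·y_n + 22/25·y_{n+1}] ⇒ (1 − 22/25z)y_{n+1} = (1 + 3/25z)y_n
  Hence R(z) = (1 + 3/25z)/(1 − 22/25z).

Boundary: |R(x)|=1, x<0.
x=-0.88: |R|=0.5041
x=-2: |R|=0.2754
x=-10: |R|=0.0204
x=-100: |R|=0.1236
θ=22/25≥1/2 ⇒ |1+3/25x|<|1−22/25x| ∀x<0 ⇒ stable on all of ℝ⁻.

interval (−∞, 0).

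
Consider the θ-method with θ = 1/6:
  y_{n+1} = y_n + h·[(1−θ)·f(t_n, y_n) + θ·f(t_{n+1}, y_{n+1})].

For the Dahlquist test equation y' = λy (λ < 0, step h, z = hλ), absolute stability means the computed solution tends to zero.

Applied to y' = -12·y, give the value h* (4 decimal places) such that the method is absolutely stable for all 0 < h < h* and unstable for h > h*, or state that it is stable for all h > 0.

With y'=λy (z=hλ):
  y_{n+1} = y_n + z·[5/6·y_n + 1/6·y_{n+1}] ⇒ (1 − 1/6z)y_{n+1} = (1 + 5/6z)y_n
  Hence R(z) = (1 + 5/6z)/(1 − 1/6z).

Need |R(x)|<1, x<0.
x=-1.67: |R|=0.3064
R=−1: 1+5/6x = −1+1/6x ⇒ -2/3x=2 ⇒ x=2/(-2/3)=-3.0000
Confirm numerically:
  x=-2.001: |R|=0.50056 <1
  x=-1.893: |R|=0.43900 <1
  x=-1.667: |R|=0.30455 <1
  x=-1.485: |R|=0.19038 <1
  x=-3.386: |R|=1.16450 >1
  x=-3.244: |R|=1.10558 >1
  x=-3.092: |R|=1.04048 >1
So |R|<1 on (-3.0000, 0).

(-3.0000,0); λ=-12 ⇒ h* = (3)/12 = 0.2500.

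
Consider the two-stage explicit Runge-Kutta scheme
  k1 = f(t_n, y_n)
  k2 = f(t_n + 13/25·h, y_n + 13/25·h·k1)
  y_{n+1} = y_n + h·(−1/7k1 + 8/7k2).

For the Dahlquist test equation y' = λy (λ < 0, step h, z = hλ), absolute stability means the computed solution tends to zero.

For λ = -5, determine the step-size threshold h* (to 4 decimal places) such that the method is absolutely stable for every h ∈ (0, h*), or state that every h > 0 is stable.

With y'=λy (z=hλ):
  k1=λy_n ⇒ h·k1=z·y_n;  k2=λ(1+13/25z)y_n ⇒ h·k2=z(1+13/25z)y_n
  y_{n+1}/y_n = 1 − 1/7z + 8/7z(1+13/25z) = 1 + z + 104/175z²
  Hence R(z) = 1 + z + 104/175z².

Boundary: |R(x)|=1, x<0.
x=-1.68: |R|=0.9973
R=1: x+104/175x²=0 ⇒ x=−175/104=-1.6827; min R=1−1/(4·104/175)=0.5793>−1
Confirm numerically:
  x=-1.491: |R|=0.83015 <1
  x=-1.094: |R|=0.61726 <1
  x=-0.782: |R|=0.58142 <1
  x=-2.212: |R|=1.69581 >1
  x=-2.195: |R|=1.66828 >1
  x=-2.022: |R|=1.40773 >1
Interval (-1.6827, 0).

(-1.6827,0); λ=-5 ⇒ h* = (175/104)/5 = 0.3365.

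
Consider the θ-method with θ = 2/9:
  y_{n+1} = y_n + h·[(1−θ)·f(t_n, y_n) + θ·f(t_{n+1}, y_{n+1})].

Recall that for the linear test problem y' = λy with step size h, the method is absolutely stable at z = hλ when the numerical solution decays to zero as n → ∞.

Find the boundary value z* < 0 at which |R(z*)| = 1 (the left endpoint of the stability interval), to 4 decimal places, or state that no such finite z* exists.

left endpoint -3.6000.

Set f=λy, z=hλ:
  y_{n+1} = y_n + z·[7/9·y_n + 2/9·y_{n+1}] ⇒ (1 − 2/9z)y_{n+1} = (1 + 7/9z)y_n
  R(z) = (1 + 7/9z)/(1 − 2/9z).

Find x<0 with |R(x)|<1.
x=-0.39: |R|=0.6411
R=−1: 1+7/9x = −1+2/9x ⇒ -5/9x=2 ⇒ x=2/(-5/9)=-3.6000
Confirm numerically:
  x=-3.156: |R|=0.85502 <1
  x=-2.340: |R|=0.53947 <1
  x=-2.247: |R|=0.49867 <1
  x=-1.470: |R|=0.10804 <1
  x=-4.110: |R|=1.14808 >1
  x=-3.919: |R|=1.09473 >1
  x=-3.621: |R|=1.00646 >1
Stable set (-3.6000, 0).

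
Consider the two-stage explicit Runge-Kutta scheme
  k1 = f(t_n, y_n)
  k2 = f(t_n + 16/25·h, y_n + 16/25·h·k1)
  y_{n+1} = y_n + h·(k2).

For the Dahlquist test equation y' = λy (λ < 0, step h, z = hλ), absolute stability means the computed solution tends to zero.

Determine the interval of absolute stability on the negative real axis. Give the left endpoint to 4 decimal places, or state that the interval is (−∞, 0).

With y'=λy (z=hλ):
  k1=λy_n ⇒ h·k1=z·y_n;  k2=λ(1+16/25z)y_n ⇒ h·k2=z(1+16/25z)y_n
  y_{n+1}/y_n = 1 + z(1+16/25z) = 1 + z + 16/25z²
  so R(z) = 1 + z + 16/25z².

Solve |R(x)|<1 on ℝ⁻.
x=-0.49: |R|=0.6637
R=1: x+16/25x²=0 ⇒ x=−25/16=-1.5625; min R=1−1/(4·16/25)=0.6094>−1
Confirm numerically:
  x=-1.297: |R|=0.77961 <1
  x=-1.173: |R|=0.70759 <1
  x=-1.061: |R|=0.65946 <1
  x=-1.013: |R|=0.64375 <1
  x=-2.066: |R|=1.66575 >1
  x=-1.679: |R|=1.12519 >1
  x=-1.616: |R|=1.05533 >1
Interval (-1.5625, 0).

z∈(-1.5625,0).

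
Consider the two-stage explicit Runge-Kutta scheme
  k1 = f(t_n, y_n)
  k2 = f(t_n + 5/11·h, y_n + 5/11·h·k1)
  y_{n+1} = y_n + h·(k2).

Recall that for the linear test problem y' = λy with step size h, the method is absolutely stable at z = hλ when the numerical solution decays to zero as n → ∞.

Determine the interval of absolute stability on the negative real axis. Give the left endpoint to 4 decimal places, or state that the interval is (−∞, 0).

(-2.2000, 0).

With y'=λy (z=hλ):
  k1=λy_n ⇒ h·k1=z·y_n;  k2=λ(1+5/11z)y_n ⇒ h·k2=z(1+5/11z)y_n
  y_{n+1}/y_n = 1 + z(1+5/11z) = 1 + z + 5/11z²
  so R(z) = 1 + z + 5/11z².

Find x<0 with |R(x)|<1.
x=-1.28: |R|=0.4647
R=1: x+5/11x²=0 ⇒ x=−11/5=-2.2000; min R=1−1/(4·5/11)=0.4500>−1
Confirm numerically:
  x=-2.044: |R|=0.85506 <1
  x=-2.001: |R|=0.81900 <1
  x=-1.956: |R|=0.78306 <1
  x=-1.541: |R|=0.53840 <1
  x=-2.694: |R|=1.60493 >1
  x=-2.335: |R|=1.14328 >1
  x=-2.305: |R|=1.11001 >1
Interval (-2.2000, 0).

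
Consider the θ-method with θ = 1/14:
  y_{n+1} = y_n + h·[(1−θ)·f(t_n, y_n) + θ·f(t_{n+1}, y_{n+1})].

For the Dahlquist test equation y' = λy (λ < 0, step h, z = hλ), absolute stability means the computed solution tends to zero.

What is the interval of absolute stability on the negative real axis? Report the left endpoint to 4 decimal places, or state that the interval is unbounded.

(-2.3333, 0).

Test eqn y'=λy, z=hλ:
  y_{n+1} = y_n + z·[13/14·y_n + 1/14·y_{n+1}] ⇒ (1 − 1/14z)y_{n+1} = (1 + 13/14z)y_n
  so R(z) = (1 + 13/14z)/(1 − 1/14z).

Solve |R(x)|<1 on ℝ⁻.
x=-1.15: |R|=0.0627
R=−1: 1+13/14x = −1+1/14x ⇒ -6/7x=2 ⇒ x=2/(-6/7)=-2.3333
Confirm numerically:
  x=-2.180: |R|=0.88628 <1
  x=-1.462: |R|=0.32376 <1
  x=-1.100: |R|=0.01987 <1
  x=-1.003: |R|=0.06405 <1
  x=-2.673: |R|=1.24447 >1
  x=-2.493: |R|=1.11617 >1
  x=-2.473: |R|=1.10174 >1
Interval (-2.3333, 0).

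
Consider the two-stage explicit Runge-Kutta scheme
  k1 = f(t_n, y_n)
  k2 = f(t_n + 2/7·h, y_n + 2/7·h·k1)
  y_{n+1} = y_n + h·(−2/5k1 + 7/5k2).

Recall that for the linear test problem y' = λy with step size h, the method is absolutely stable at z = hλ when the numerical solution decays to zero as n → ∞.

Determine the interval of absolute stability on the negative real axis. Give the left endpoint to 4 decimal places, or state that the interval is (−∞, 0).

(-2.5000, 0).

With y'=λy (z=hλ):
  k1=λy_n ⇒ h·k1=z·y_n;  k2=λ(1+2/7z)y_n ⇒ h·k2=z(1+2/7z)y_n
  y_{n+1}/y_n = 1 − 2/5z + 7/5z(1+2/7z) = 1 + z + 2/5z²
  so R(z) = 1 + z + 2/5z².

Find x<0 with |R(x)|<1.
x=-1.3: |R|=0.3760
R=1: x+2/5x²=0 ⇒ x=−5/2=-2.5000; min R=1−1/(4·2/5)=0.3750>−1
Confirm numerically:
  x=-1.908: |R|=0.54819 <1
  x=-1.829: |R|=0.50910 <1
  x=-1.341: |R|=0.37831 <1
  x=-3.018: |R|=1.62533 >1
  x=-2.769: |R|=1.29794 >1
  x=-2.565: |R|=1.06669 >1
Interval (-2.5000, 0).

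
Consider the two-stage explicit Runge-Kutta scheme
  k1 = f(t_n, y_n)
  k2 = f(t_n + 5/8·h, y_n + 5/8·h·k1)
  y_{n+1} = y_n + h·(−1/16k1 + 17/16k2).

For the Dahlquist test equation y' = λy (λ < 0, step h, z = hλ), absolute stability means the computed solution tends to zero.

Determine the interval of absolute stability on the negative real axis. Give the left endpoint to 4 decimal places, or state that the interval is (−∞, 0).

(-1.5059, 0).

With y'=λy (z=hλ):
  k1=λy_n ⇒ h·k1=z·y_n;  k2=λ(1+5/8z)y_n ⇒ h·k2=z(1+5/8z)y_n
  y_{n+1}/y_n = 1 − 1/16z + 17/16z(1+5/8z) = 1 + z + 85/128z²
  Hence R(z) = 1 + z + 85/128z².

Solve |R(x)|<1 on ℝ⁻.
x=-1.55: |R|=1.0454
R=1: x+85/128x²=0 ⇒ x=−128/85=-1.5059; min R=1−1/(4·85/128)=0.6235>−1
Confirm numerically:
  x=-1.349: |R|=0.85946 <1
  x=-0.912: |R|=0.64033 <1
  x=-0.826: |R|=0.62707 <1
  x=-0.615: |R|=0.63617 <1
  x=-1.802: |R|=1.35435 >1
  x=-1.765: |R|=1.30370 >1
  x=-1.718: |R|=1.24200 >1
So |R|<1 on (-1.5059, 0).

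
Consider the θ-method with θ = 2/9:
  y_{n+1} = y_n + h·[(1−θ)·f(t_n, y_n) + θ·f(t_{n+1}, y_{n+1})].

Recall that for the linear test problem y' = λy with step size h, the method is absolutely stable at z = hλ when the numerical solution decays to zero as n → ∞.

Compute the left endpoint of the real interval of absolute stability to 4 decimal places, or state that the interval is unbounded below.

On y'=λy, z=hλ:
  y_{n+1} = y_n + z·[7/9·y_n + 2/9·y_{n+1}] ⇒ (1 − 2/9z)y_{n+1} = (1 + 7/9z)y_n
  R(z) = (1 + 7/9z)/(1 − 2/9z).

Need |R(x)|<1, x<0.
x=-1.11: |R|=0.1096
R=−1: 1+7/9x = −1+2/9x ⇒ -5/9x=2 ⇒ x=2/(-5/9)=-3.6000
Confirm numerically:
  x=-3.493: |R|=0.96653 <1
  x=-3.452: |R|=0.95347 <1
  x=-2.688: |R|=0.68280 <1
  x=-1.990: |R|=0.37982 <1
  x=-4.193: |R|=1.17054 >1
  x=-3.883: |R|=1.08440 >1
  x=-3.764: |R|=1.04961 >1
So |R|<1 on (-3.6000, 0).

z* = -3.6000.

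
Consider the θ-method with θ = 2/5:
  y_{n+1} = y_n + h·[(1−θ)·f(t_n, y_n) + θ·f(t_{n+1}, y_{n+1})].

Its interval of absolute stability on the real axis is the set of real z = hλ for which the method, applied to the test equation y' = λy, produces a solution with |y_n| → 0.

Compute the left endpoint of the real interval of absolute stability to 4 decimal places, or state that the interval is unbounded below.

On y'=λy, z=hλ:
  y_{n+1} = y_n + z·[3/5·y_n + 2/5·y_{n+1}] ⇒ (1 − 2/5z)y_{n+1} = (1 + 3/5z)y_n
  Hence R(z) = (1 + 3/5z)/(1 − 2/5z).

Need |R(x)|<1, x<0.
x=-0.71: |R|=0.4470
R=−1: 1+3/5x = −1+2/5x ⇒ -1/5x=2 ⇒ x=2/(-1/5)=-10.0000
Confirm numerically:
  x=-8.410: |R|=0.92713 <1
  x=-4.775: |R|=0.64089 <1
  x=-4.163: |R|=0.56198 <1
  x=-10.245: |R|=1.00961 >1
  x=-10.181: |R|=1.00714 >1
  x=-10.171: |R|=1.00675 >1
Interval (-10.0000, 0).

left endpoint -10.0000.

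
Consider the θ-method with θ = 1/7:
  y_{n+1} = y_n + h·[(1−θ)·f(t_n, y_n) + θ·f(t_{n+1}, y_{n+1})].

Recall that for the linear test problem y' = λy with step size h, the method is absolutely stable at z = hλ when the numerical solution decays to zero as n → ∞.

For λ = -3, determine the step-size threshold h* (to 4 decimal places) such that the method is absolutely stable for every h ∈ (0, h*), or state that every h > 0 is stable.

Set f=λy, z=hλ:
  y_{n+1} = y_n + z·[6/7·y_n + 1/7·y_{n+1}] ⇒ (1 − 1/7z)y_{n+1} = (1 + 6/7z)y_n
  R(z) = (1 + 6/7z)/(1 − 1/7z).

Find x<0 with |R(x)|<1.
x=-0.34: |R|=0.6757
R=−1: 1+6/7x = −1+1/7x ⇒ -5/7x=2 ⇒ x=2/(-5/7)=-2.8000
Confirm numerically:
  x=-2.546: |R|=0.86696 <1
  x=-2.059: |R|=0.59101 <1
  x=-1.586: |R|=0.29304 <1
  x=-3.092: |R|=1.14467 >1
  x=-2.941: |R|=1.07092 >1
Interval (-2.8000, 0).

(-2.8000,0); λ=-3 ⇒ h* = (14/5)/3 = 0.9333.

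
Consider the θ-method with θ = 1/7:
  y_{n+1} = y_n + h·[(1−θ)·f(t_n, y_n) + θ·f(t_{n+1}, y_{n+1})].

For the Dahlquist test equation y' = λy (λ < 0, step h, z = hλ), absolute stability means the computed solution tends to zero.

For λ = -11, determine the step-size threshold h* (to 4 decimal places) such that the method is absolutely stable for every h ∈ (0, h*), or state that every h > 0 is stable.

(-2.8000,0); λ=-11 ⇒ h* = (14/5)/11 = 0.2545.

On y'=λy, z=hλ:
  y_{n+1} = y_n + z·[6/7·y_n + 1/7·y_{n+1}] ⇒ (1 − 1/7z)y_{n+1} = (1 + 6/7z)y_n
  R(z) = (1 + 6/7z)/(1 − 1/7z).

Solve |R(x)|<1 on ℝ⁻.
x=-0.69: |R|=0.3719
R=−1: 1+6/7x = −1+1/7x ⇒ -5/7x=2 ⇒ x=2/(-5/7)=-2.8000
Confirm numerically:
  x=-2.092: |R|=0.61065 <1
  x=-1.470: |R|=0.21488 <1
  x=-3.239: |R|=1.21438 >1
  x=-3.226: |R|=1.20829 >1
Stable set (-2.8000, 0).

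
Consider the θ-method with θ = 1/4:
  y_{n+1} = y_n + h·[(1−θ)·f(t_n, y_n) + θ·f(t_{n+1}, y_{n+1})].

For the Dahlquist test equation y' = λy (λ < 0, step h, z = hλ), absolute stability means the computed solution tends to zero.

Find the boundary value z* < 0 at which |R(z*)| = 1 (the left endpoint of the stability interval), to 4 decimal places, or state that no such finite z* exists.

On y'=λy, z=hλ:
  y_{n+1} = y_n + z·[3/4·y_n + 1/4·y_{n+1}] ⇒ (1 − 1/4z)y_{n+1} = (1 + 3/4z)y_n
  R(z) = (1 + 3/4z)/(1 − 1/4z).

Need |R(x)|<1, x<0.
x=-1.69: |R|=0.1880
R=−1: 1+3/4x = −1+1/4x ⇒ -1/2x=2 ⇒ x=2/(-1/2)=-4.0000
Confirm numerically:
  x=-2.231: |R|=0.43219 <1
  x=-1.994: |R|=0.33066 <1
  x=-1.834: |R|=0.25746 <1
  x=-1.824: |R|=0.25275 <1
  x=-4.512: |R|=1.12030 >1
  x=-4.029: |R|=1.00722 >1
Interval (-4.0000, 0).

z* = -4.0000.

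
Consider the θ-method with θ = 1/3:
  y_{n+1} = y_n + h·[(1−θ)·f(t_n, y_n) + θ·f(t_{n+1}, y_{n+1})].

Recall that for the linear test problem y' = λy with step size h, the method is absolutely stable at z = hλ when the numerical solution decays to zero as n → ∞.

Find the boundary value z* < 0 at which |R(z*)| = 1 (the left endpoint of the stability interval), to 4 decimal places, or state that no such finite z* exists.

left endpoint -6.0000.

Set f=λy, z=hλ:
  y_{n+1} = y_n + z·[2/3·y_n + 1/3·y_{n+1}] ⇒ (1 − 1/3z)y_{n+1} = (1 + 2/3z)y_n
  ⇒ R(z) = (1 + 2/3z)/(1 − 1/3z).

Find x<0 with |R(x)|<1.
x=-1.2: |R|=0.1429
R=−1: 1+2/3x = −1+1/3x ⇒ -1/3x=2 ⇒ x=2/(-1/3)=-6.0000
Confirm numerically:
  x=-5.628: |R|=0.95688 <1
  x=-3.326: |R|=0.57730 <1
  x=-3.075: |R|=0.51852 <1
  x=-6.573: |R|=1.05986 >1
  x=-6.404: |R|=1.04296 >1
  x=-6.351: |R|=1.03754 >1
Stable set (-6.0000, 0).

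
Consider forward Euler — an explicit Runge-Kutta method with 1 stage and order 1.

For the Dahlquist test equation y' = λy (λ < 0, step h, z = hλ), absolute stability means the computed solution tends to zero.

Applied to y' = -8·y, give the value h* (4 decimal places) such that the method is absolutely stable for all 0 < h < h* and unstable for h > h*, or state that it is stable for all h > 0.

On y'=λy, z=hλ:
  order 1, 1-stage ⇒ R(z)=1+z
  (e.g. R(-0.67)=0.33000, |R|=0.33000)

Solve |R(x)|<1 on ℝ⁻.
x=-0.67: |R|=0.3300
|R(-2.29)|=1.2900 |R(-1.9)|=0.9000 |R(-0.88)|=0.1200
Bisect:
  x_lo=-2.4752 |R|=1.4752  x_hi=-0.1039 |R|=0.8961
  mid=-1.28955 |R|=0.28955 →hi
  mid=-1.88235 |R|=0.88235 →hi
  mid=-2.17875 |R|=1.17875 →lo
  mid=-2.03055 |R|=1.03055 →lo
  mid=-1.95645 |R|=0.95645 →hi
  mid=-1.99350 |R|=0.99350 →hi
  mid=-2.01203 |R|=1.01203 →lo
  ...
  [-2.00002,-1.99987] ⇒ x*=-2.0000
So |R|<1 on (-2.0000, 0).

(-2.0000,0); λ=-8 ⇒ h* = 0.2500.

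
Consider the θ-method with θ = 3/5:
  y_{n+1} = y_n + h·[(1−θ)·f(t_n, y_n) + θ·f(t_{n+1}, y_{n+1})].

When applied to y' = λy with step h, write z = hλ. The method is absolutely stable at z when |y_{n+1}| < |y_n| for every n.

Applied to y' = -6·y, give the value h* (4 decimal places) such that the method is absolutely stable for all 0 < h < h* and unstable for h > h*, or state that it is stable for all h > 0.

With y'=λy (z=hλ):
  y_{n+1} = y_n + z·[2/5·y_n + 3/5·y_{n+1}] ⇒ (1 − 3/5z)y_{n+1} = (1 + 2/5z)y_n
  Hence R(z) = (1 + 2/5z)/(1 − 3/5z).

Solve |R(x)|<1 on ℝ⁻.
x=-0.8: |R|=0.4595
x=-2: |R|=0.0909
x=-10: |R|=0.4286
x=-100: |R|=0.6393
θ=3/5≥1/2 ⇒ |1+2/5x|<|1−3/5x| ∀x<0 ⇒ stable on all of ℝ⁻.

interval (−∞, 0). Any h>0 works for λ=-6.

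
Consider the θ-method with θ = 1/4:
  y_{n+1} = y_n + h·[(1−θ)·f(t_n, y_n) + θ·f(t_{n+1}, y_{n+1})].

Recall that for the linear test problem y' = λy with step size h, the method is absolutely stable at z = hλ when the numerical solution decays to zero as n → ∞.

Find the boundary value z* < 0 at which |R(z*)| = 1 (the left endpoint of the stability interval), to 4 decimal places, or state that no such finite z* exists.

left endpoint -4.0000.

Test eqn y'=λy, z=hλ:
  y_{n+1} = y_n + z·[3/4·y_n + 1/4·y_{n+1}] ⇒ (1 − 1/4z)y_{n+1} = (1 + 3/4z)y_n
  Hence R(z) = (1 + 3/4z)/(1 − 1/4z).

Find x<0 with |R(x)|<1.
x=-1.61: |R|=0.1480
R=−1: 1+3/4x = −1+1/4x ⇒ -1/2x=2 ⇒ x=2/(-1/2)=-4.0000
Confirm numerically:
  x=-3.296: |R|=0.80702 <1
  x=-2.510: |R|=0.54224 <1
  x=-1.788: |R|=0.23566 <1
  x=-4.592: |R|=1.13780 >1
  x=-4.039: |R|=1.00970 >1
Interval (-4.0000, 0).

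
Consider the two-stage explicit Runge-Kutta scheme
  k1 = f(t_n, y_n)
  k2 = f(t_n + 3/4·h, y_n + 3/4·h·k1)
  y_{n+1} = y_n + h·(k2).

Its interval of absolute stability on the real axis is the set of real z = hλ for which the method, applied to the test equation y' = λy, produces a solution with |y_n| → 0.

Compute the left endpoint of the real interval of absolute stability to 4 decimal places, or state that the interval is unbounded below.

z* = -1.3333.

Set f=λy, z=hλ:
  k1=λy_n ⇒ h·k1=z·y_n;  k2=λ(1+3/4z)y_n ⇒ h·k2=z(1+3/4z)y_n
  y_{n+1}/y_n = 1 + z(1+3/4z) = 1 + z + 3/4z²
  ⇒ R(z) = 1 + z + 3/4z².

Need |R(x)|<1, x<0.
x=-0.87: |R|=0.6977
R=1: x+3/4x²=0 ⇒ x=−4/3=-1.3333; min R=1−1/(4·3/4)=0.6667>−1
Confirm numerically:
  x=-1.285: |R|=0.95342 <1
  x=-1.075: |R|=0.79172 <1
  x=-0.678: |R|=0.66676 <1
  x=-1.817: |R|=1.65912 >1
  x=-1.789: |R|=1.61139 >1
Stable set (-1.3333, 0).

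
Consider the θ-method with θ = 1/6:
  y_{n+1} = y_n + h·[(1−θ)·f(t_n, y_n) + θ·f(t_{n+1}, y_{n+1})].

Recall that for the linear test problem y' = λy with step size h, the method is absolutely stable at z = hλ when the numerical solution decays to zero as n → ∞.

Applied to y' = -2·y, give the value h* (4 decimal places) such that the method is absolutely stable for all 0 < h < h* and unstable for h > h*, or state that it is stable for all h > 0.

With y'=λy (z=hλ):
  y_{n+1} = y_n + z·[5/6·y_n + 1/6·y_{n+1}] ⇒ (1 − 1/6z)y_{n+1} = (1 + 5/6z)y_n
  so R(z) = (1 + 5/6z)/(1 − 1/6z).

Solve |R(x)|<1 on ℝ⁻.
x=-0.47: |R|=0.5641
R=−1: 1+5/6x = −1+1/6x ⇒ -2/3x=2 ⇒ x=2/(-2/3)=-3.0000
Confirm numerically:
  x=-2.687: |R|=0.85588 <1
  x=-1.984: |R|=0.49098 <1
  x=-1.833: |R|=0.40406 <1
  x=-3.395: |R|=1.16817 >1
  x=-3.029: |R|=1.01285 >1
  x=-3.024: |R|=1.01064 >1
Stable set (-3.0000, 0).

(-3.0000,0); λ=-2 ⇒ h* = (3)/2 = 1.5000.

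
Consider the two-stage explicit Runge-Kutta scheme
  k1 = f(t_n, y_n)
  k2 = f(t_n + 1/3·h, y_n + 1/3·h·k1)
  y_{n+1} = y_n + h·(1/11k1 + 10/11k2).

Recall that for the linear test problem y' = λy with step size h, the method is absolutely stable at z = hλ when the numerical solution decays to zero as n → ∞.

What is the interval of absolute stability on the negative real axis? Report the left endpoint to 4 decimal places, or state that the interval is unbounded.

(-3.3000, 0).

On y'=λy, z=hλ:
  k1=λy_n ⇒ h·k1=z·y_n;  k2=λ(1+1/3z)y_n ⇒ h·k2=z(1+1/3z)y_n
  y_{n+1}/y_n = 1 + 1/11z + 10/11z(1+1/3z) = 1 + z + 10/33z²
  R(z) = 1 + z + 10/33z².

Find x<0 with |R(x)|<1.
x=-1.66: |R|=0.1750
R=1: x+10/33x²=0 ⇒ x=−33/10=-3.3000; min R=1−1/(4·10/33)=0.1750>−1
Confirm numerically:
  x=-2.971: |R|=0.70380 <1
  x=-2.924: |R|=0.66684 <1
  x=-2.032: |R|=0.21922 <1
  x=-3.751: |R|=1.51264 >1
  x=-3.403: |R|=1.10621 >1
Interval (-3.3000, 0).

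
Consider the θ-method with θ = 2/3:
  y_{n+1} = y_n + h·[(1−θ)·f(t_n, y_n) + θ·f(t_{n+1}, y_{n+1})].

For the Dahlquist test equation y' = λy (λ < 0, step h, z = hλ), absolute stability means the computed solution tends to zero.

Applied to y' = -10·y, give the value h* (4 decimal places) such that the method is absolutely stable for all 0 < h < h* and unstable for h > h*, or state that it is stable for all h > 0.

Set f=λy, z=hλ:
  y_{n+1} = y_n + z·[1/3·y_n + 2/3·y_{n+1}] ⇒ (1 − 2/3z)y_{n+1} = (1 + 1/3z)y_n
  R(z) = (1 + 1/3z)/(1 − 2/3z).

Need |R(x)|<1, x<0.
x=-0.4: |R|=0.6842
x=-2: |R|=0.1429
x=-10: |R|=0.3043
x=-100: |R|=0.4778
θ=2/3≥1/2 ⇒ |1+1/3x|<|1−2/3x| ∀x<0 ⇒ stable on all of ℝ⁻.

unbounded; (−∞, 0). Any h>0 works for λ=-10.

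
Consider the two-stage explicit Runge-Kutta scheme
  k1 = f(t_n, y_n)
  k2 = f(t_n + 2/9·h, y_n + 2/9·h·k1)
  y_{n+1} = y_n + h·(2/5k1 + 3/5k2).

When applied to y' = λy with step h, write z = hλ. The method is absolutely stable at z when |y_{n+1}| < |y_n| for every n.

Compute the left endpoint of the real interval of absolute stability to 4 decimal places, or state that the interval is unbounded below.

Set f=λy, z=hλ:
  k1=λy_n ⇒ h·k1=z·y_n;  k2=λ(1+2/9z)y_n ⇒ h·k2=z(1+2/9z)y_n
  y_{n+1}/y_n = 1 + 2/5z + 3/5z(1+2/9z) = 1 + z + 2/15z²
  ⇒ R(z) = 1 + z + 2/15z².

Find x<0 with |R(x)|<1.
x=-1.31: |R|=0.0812
R=1: x+2/15x²=0 ⇒ x=−15/2=-7.5000; min R=1−1/(4·2/15)=-0.8750>−1
Confirm numerically:
  x=-6.680: |R|=0.26965 <1
  x=-5.096: |R|=0.63344 <1
  x=-3.626: |R|=0.87295 <1
  x=-3.503: |R|=0.86687 <1
  x=-8.089: |R|=1.63526 >1
  x=-8.051: |R|=1.59148 >1
  x=-7.666: |R|=1.16967 >1
So |R|<1 on (-7.5000, 0).

left endpoint -7.5000.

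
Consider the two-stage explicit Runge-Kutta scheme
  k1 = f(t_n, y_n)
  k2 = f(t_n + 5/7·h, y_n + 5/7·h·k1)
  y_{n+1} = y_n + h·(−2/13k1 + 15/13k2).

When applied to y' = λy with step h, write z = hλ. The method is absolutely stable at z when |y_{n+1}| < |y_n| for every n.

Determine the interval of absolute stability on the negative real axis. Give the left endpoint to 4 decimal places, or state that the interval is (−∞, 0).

(-1.2133, 0).

With y'=λy (z=hλ):
  k1=λy_n ⇒ h·k1=z·y_n;  k2=λ(1+5/7z)y_n ⇒ h·k2=z(1+5/7z)y_n
  y_{n+1}/y_n = 1 − 2/13z + 15/13z(1+5/7z) = 1 + z + 75/91z²
  so R(z) = 1 + z + 75/91z².

Find x<0 with |R(x)|<1.
x=-1.39: |R|=1.2024
R=1: x+75/91x²=0 ⇒ x=−91/75=-1.2133; min R=1−1/(4·75/91)=0.6967>−1
Confirm numerically:
  x=-1.024: |R|=0.84021 <1
  x=-0.702: |R|=0.70416 <1
  x=-0.529: |R|=0.70164 <1
  x=-1.660: |R|=1.61110 >1
  x=-1.629: |R|=1.55807 >1
  x=-1.368: |R|=1.17438 >1
Stable set (-1.2133, 0).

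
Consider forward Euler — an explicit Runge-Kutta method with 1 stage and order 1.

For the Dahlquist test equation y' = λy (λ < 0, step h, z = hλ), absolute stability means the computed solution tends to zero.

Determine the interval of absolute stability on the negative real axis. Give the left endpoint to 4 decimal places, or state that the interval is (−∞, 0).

Set f=λy, z=hλ:
  order 1, 1-stage ⇒ R(z)=1+z
  (e.g. R(-0.78)=0.22000, |R|=0.22000)

Find x<0 with |R(x)|<1.
x=-0.78: |R|=0.2200
|R(-2.22)|=1.2200 |R(-1.81)|=0.8100 |R(-0.67)|=0.3300
Bisect:
  x_lo=-2.3227 |R|=1.3227  x_hi=-0.1313 |R|=0.8687
  mid=-1.22699 |R|=0.22699 →hi
  mid=-1.77484 |R|=0.77484 →hi
  mid=-2.04876 |R|=1.04876 →lo
  mid=-1.91180 |R|=0.91180 →hi
  mid=-1.98028 |R|=0.98028 →hi
  mid=-2.01452 |R|=1.01452 →lo
  mid=-1.99740 |R|=0.99740 →hi
  mid=-2.00596 |R|=1.00596 →lo
  mid=-2.00168 |R|=1.00168 →lo
  mid=-1.99954 |R|=0.99954 →hi
  ...
  [-2.00008,-1.99994] ⇒ x*=-2.0000
Interval (-2.0000, 0).

z∈(-2.0000,0).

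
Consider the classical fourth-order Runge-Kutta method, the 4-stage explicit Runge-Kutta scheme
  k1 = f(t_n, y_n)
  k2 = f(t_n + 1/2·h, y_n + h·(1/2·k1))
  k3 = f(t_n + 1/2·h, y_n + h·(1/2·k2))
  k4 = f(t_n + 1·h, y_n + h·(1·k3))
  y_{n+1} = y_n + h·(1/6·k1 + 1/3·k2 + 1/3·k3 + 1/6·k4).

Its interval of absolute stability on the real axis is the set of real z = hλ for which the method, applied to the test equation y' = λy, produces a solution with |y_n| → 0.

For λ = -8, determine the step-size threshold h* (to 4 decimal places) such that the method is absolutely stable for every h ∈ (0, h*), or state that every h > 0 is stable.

(-2.7853,0); λ=-8 ⇒ h* = 0.3482.

With y'=λy (z=hλ):
  order 4, 4-stage ⇒ R(z)=1+z+z^2/2+z^3/6+z^4/24
  (e.g. R(-1.76)=0.27997, |R|=0.27997)

Need |R(x)|<1, x<0.
x=-1.76: |R|=0.2800
|R(-3.06)|=1.4996 |R(-2.02)|=0.3402 |R(-1.85)|=0.2940
Bisect:
  x_lo=-3.1456 |R|=1.6938  x_hi=-0.2633 |R|=0.7685
  mid=-1.70447 |R|=0.27451 →hi
  mid=-2.42504 |R|=0.57950 →hi
  mid=-2.78533 |R|=1.00005 →lo
  mid=-2.60519 |R|=0.76072 →hi
  mid=-2.69526 |R|=0.87253 →hi
  mid=-2.74029 |R|=0.93425 →hi
  mid=-2.76281 |R|=0.96663 →hi
  ...
  [-2.78533,-2.78515] ⇒ x*=-2.7853
So |R|<1 on (-2.7853, 0).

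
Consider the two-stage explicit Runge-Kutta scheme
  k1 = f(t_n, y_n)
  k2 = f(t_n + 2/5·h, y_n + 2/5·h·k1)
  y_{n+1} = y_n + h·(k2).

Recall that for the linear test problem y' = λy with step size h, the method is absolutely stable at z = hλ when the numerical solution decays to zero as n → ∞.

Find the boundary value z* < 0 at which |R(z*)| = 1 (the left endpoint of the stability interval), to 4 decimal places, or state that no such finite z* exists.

z* = -2.5000.

On y'=λy, z=hλ:
  k1=λy_n ⇒ h·k1=z·y_n;  k2=λ(1+2/5z)y_n ⇒ h·k2=z(1+2/5z)y_n
  y_{n+1}/y_n = 1 + z(1+2/5z) = 1 + z + 2/5z²
  Hence R(z) = 1 + z + 2/5z².

Need |R(x)|<1, x<0.
x=-0.5: |R|=0.6000
R=1: x+2/5x²=0 ⇒ x=−5/2=-2.5000; min R=1−1/(4·2/5)=0.3750>−1
Confirm numerically:
  x=-2.352: |R|=0.86076 <1
  x=-2.293: |R|=0.81014 <1
  x=-1.850: |R|=0.51900 <1
  x=-2.709: |R|=1.22647 >1
  x=-2.673: |R|=1.18497 >1
Interval (-2.5000, 0).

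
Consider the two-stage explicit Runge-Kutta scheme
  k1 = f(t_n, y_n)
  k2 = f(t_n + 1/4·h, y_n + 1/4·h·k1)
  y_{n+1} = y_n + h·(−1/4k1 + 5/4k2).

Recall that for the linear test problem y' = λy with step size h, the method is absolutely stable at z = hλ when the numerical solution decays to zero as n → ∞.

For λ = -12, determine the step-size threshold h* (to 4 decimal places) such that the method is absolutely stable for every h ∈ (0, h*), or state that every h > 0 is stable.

(-3.2000,0); λ=-12 ⇒ h* = (16/5)/12 = 0.2667.

Set f=λy, z=hλ:
  k1=λy_n ⇒ h·k1=z·y_n;  k2=λ(1+1/4z)y_n ⇒ h·k2=z(1+1/4z)y_n
  y_{n+1}/y_n = 1 − 1/4z + 5/4z(1+1/4z) = 1 + z + 5/16z²
  Hence R(z) = 1 + z + 5/16z².

Boundary: |R(x)|=1, x<0.
x=-0.34: |R|=0.6961
R=1: x+5/16x²=0 ⇒ x=−16/5=-3.2000; min R=1−1/(4·5/16)=0.2000>−1
Confirm numerically:
  x=-2.628: |R|=0.53025 <1
  x=-2.288: |R|=0.34792 <1
  x=-2.114: |R|=0.28256 <1
  x=-3.454: |R|=1.27416 >1
  x=-3.446: |R|=1.26491 >1
  x=-3.430: |R|=1.24653 >1
Interval (-3.2000, 0).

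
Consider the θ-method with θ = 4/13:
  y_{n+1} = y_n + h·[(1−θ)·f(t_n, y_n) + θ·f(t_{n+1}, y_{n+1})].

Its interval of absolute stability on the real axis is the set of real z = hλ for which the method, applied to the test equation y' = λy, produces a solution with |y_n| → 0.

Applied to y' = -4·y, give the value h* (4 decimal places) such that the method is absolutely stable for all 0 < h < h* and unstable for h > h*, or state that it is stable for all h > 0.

(-5.2000,0); λ=-4 ⇒ h* = (26/5)/4 = 1.3000.

On y'=λy, z=hλ:
  y_{n+1} = y_n + z·[9/13·y_n + 4/13·y_{n+1}] ⇒ (1 − 4/13z)y_{n+1} = (1 + 9/13z)y_n
  Hence R(z) = (1 + 9/13z)/(1 − 4/13z).

Boundary: |R(x)|=1, x<0.
x=-1.22: |R|=0.1130
R=−1: 1+9/13x = −1+4/13x ⇒ -5/13x=2 ⇒ x=2/(-5/13)=-5.2000
Confirm numerically:
  x=-3.746: |R|=0.74021 <1
  x=-3.631: |R|=0.71498 <1
  x=-3.411: |R|=0.66428 <1
  x=-5.599: |R|=1.05636 >1
  x=-5.502: |R|=1.04313 >1
Interval (-5.2000, 0).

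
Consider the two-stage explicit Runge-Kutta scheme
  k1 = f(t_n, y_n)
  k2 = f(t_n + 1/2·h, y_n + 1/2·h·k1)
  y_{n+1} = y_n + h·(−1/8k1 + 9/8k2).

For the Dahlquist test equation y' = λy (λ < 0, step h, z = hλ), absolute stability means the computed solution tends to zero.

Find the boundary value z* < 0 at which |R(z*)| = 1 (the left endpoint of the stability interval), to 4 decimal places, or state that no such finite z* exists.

Set f=λy, z=hλ:
  k1=λy_n ⇒ h·k1=z·y_n;  k2=λ(1+1/2z)y_n ⇒ h·k2=z(1+1/2z)y_n
  y_{n+1}/y_n = 1 − 1/8z + 9/8z(1+1/2z) = 1 + z + 9/16z²
  so R(z) = 1 + z + 9/16z².

Find x<0 with |R(x)|<1.
x=-1.44: |R|=0.7264
R=1: x+9/16x²=0 ⇒ x=−16/9=-1.7778; min R=1−1/(4·9/16)=0.5556>−1
Confirm numerically:
  x=-1.602: |R|=0.84160 <1
  x=-1.218: |R|=0.61648 <1
  x=-0.713: |R|=0.57296 <1
  x=-1.938: |R|=1.17466 >1
  x=-1.908: |R|=1.13976 >1
  x=-1.821: |R|=1.04427 >1
Interval (-1.7778, 0).

z* = -1.7778.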